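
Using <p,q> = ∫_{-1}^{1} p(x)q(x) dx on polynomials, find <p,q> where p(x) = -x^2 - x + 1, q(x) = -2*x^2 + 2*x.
<p,q> = -28/15

Expand the product: p(x)·q(x) = 2*x^4 - 4*x^2 + 2*x.
∫_{-1}^{1} of each monomial x^k gives [2/(k+1) if k even, 0 if k odd]. Integrating term-by-term (or equivalently evaluating the antiderivative F(x) = 2*x^5/5 - 4*x^3/3 + x^2 at the endpoints):
  F(1) − F(−1) = 1/15 − (29/15) = -28/15.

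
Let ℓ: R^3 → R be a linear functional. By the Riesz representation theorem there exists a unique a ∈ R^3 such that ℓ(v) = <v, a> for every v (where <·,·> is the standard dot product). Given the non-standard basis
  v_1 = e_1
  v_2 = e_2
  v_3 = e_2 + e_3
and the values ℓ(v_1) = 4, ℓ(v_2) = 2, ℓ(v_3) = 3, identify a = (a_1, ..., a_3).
a = (4, 2, 1)

Write a = (a_1, ..., a_3) in the standard basis. For each basis vector v_i, ℓ(v_i) = <v_i, a> is a linear equation in the a_j's. Collect the n equations into a matrix system V a = ℓ, where row i of V is v_i (expressed in the standard basis). Since V is invertible (lower-triangular with 1s on the diagonal, up to permutation), solve by back-substitution:
  V =
[[1, 0, 0],
 [0, 1, 0],
 [0, 1, 1]]
  V a = (4, 2, 3)
Solving gives a = (4, 2, 1).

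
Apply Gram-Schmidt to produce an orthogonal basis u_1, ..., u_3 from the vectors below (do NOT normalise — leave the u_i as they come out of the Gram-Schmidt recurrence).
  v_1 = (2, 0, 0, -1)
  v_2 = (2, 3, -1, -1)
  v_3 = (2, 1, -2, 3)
Orthogonal basis:
  u_1 = (2, 0, 0, -1)
  u_2 = (0, 3, -1, 0)
  u_3 = (8/5, -1/2, -3/2, 16/5)

Apply the Gram-Schmidt recurrence
  u_1 = v_1
  u_i = v_i − Σ_{j<i} ((v_i · u_j) / (u_j · u_j)) · u_j.

Step by step this gives:
  u_1 = (2, 0, 0, -1)
  u_2 = (0, 3, -1, 0)
  u_3 = (8/5, -1/2, -3/2, 16/5)

Orthogonality check:
  u_2 · u_1 = 0 (should be 0)
  u_3 · u_1 = 0 (should be 0)
  u_3 · u_2 = 0 (should be 0)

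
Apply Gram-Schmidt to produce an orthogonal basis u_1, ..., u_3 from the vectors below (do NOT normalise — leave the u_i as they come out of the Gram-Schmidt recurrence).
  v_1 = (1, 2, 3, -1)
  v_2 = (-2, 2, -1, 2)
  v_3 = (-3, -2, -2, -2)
Orthogonal basis:
  u_1 = (1, 2, 3, -1)
  u_2 = (-9/5, 12/5, -2/5, 9/5)
  u_3 = (-481/186, -10/93, 4/31, -449/186)

Apply the Gram-Schmidt recurrence
  u_1 = v_1
  u_i = v_i − Σ_{j<i} ((v_i · u_j) / (u_j · u_j)) · u_j.

Step by step this gives:
  u_1 = (1, 2, 3, -1)
  u_2 = (-9/5, 12/5, -2/5, 9/5)
  u_3 = (-481/186, -10/93, 4/31, -449/186)

Orthogonality check:
  u_2 · u_1 = 0 (should be 0)
  u_3 · u_1 = 0 (should be 0)
  u_3 · u_2 = 0 (should be 0)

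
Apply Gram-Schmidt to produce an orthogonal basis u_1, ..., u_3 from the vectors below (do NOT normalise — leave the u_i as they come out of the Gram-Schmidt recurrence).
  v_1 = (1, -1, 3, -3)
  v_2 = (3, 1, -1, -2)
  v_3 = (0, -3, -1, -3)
Orthogonal basis:
  u_1 = (1, -1, 3, -3)
  u_2 = (11/4, 5/4, -7/4, -5/4)
  u_3 = (-4/5, -149/55, -117/55, -82/55)

Apply the Gram-Schmidt recurrence
  u_1 = v_1
  u_i = v_i − Σ_{j<i} ((v_i · u_j) / (u_j · u_j)) · u_j.

Step by step this gives:
  u_1 = (1, -1, 3, -3)
  u_2 = (11/4, 5/4, -7/4, -5/4)
  u_3 = (-4/5, -149/55, -117/55, -82/55)

Orthogonality check:
  u_2 · u_1 = 0 (should be 0)
  u_3 · u_1 = 0 (should be 0)
  u_3 · u_2 = 0 (should be 0)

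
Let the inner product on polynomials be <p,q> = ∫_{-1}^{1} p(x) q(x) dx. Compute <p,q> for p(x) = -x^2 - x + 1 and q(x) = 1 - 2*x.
<p,q> = 8/3

Expand the product: p(x)·q(x) = 2*x^3 + x^2 - 3*x + 1.
∫_{-1}^{1} of each monomial x^k gives [2/(k+1) if k even, 0 if k odd]. Integrating term-by-term (or equivalently evaluating the antiderivative F(x) = x^4/2 + x^3/3 - 3*x^2/2 + x at the endpoints):
  F(1) − F(−1) = 1/3 − (-7/3) = 8/3.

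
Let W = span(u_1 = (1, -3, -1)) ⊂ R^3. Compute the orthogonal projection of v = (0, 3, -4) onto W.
proj_W(v) = (-5/11, 15/11, 5/11)

Set up U = [u_1 | ... | u_1] ∈ R^(3×1). The projector onto W = col(U) is P = U (U^T U)^(-1) U^T.
Compute U^T U =
  [11],
and U^T v = (-5).
Solve U^T U · c = U^T v for the coefficients: c = (-5/11). The projection is proj_W(v) = U c.
Check: (v - proj_W(v)) · u_1 = 0  (should be 0).
Result: proj_W(v) = (-5/11, 15/11, 5/11).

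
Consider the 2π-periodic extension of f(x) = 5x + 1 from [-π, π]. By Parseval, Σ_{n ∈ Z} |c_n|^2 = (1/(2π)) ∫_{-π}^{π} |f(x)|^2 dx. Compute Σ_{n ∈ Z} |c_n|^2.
Σ |c_n|^2 = 25π^2/3 + 1

Expand and integrate term by term over [-π, π]:
  ∫ (5x)^2 dx = 25·(2π^3/3); ∫ 2·5·(1)·x dx = 0 (odd integrand); ∫ 1^2 dx = 1·2π.
So (1/(2π)) ∫_{-π}^{π} (5x + 1)^2 dx = 25π^2/3 + 1 = 25π^2/3 + 1.
Parseval ⇒ Σ |c_n|^2 = 25π^2/3 + 1.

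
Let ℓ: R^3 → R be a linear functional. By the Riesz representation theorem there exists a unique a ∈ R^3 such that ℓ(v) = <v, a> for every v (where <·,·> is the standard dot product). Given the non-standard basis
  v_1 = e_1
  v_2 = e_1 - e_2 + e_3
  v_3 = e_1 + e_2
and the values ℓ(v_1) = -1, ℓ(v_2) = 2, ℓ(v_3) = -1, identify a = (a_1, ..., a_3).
a = (-1, 0, 3)

Write a = (a_1, ..., a_3) in the standard basis. For each basis vector v_i, ℓ(v_i) = <v_i, a> is a linear equation in the a_j's. Collect the n equations into a matrix system V a = ℓ, where row i of V is v_i (expressed in the standard basis). Since V is invertible (lower-triangular with 1s on the diagonal, up to permutation), solve by back-substitution:
  V =
[[1, 0, 0],
 [1, -1, 1],
 [1, 1, 0]]
  V a = (-1, 2, -1)
Solving gives a = (-1, 0, 3).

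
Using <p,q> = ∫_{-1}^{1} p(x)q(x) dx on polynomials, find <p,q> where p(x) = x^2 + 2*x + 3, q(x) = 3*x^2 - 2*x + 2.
<p,q> = 268/15

Expand the product: p(x)·q(x) = 3*x^4 + 4*x^3 + 7*x^2 - 2*x + 6.
∫_{-1}^{1} of each monomial x^k gives [2/(k+1) if k even, 0 if k odd]. Integrating term-by-term (or equivalently evaluating the antiderivative F(x) = 3*x^5/5 + x^4 + 7*x^3/3 - x^2 + 6*x at the endpoints):
  F(1) − F(−1) = 134/15 − (-134/15) = 268/15.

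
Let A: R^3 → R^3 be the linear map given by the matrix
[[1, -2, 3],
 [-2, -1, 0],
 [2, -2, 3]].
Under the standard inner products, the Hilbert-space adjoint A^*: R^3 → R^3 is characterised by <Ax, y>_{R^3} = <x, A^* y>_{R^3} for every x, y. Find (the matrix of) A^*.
A^* = A^T =
[[1, -2, 2],
 [-2, -1, -2],
 [3, 0, 3]]

For real matrices with standard dot products, the defining identity <Ax, y> = <x, A^* y> gives (Ax)^T y = x^T (A^*) y, i.e. x^T A^T y = x^T (A^*) y. Since this holds for all x, y, we must have A^* = A^T. Therefore
A^* =
[[1, -2, 2],
 [-2, -1, -2],
 [3, 0, 3]].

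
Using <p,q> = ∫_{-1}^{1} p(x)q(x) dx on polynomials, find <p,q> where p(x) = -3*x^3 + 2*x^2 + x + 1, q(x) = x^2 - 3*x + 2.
<p,q> = 146/15

Expand the product: p(x)·q(x) = -3*x^5 + 11*x^4 - 11*x^3 + 2*x^2 - x + 2.
∫_{-1}^{1} of each monomial x^k gives [2/(k+1) if k even, 0 if k odd]. Integrating term-by-term (or equivalently evaluating the antiderivative F(x) = -x^6/2 + 11*x^5/5 - 11*x^4/4 + 2*x^3/3 - x^2/2 + 2*x at the endpoints):
  F(1) − F(−1) = 67/60 − (-517/60) = 146/15.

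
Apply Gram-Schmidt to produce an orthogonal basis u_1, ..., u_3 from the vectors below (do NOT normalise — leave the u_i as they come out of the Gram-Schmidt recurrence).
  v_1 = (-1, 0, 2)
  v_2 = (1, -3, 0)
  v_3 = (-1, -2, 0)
Orthogonal basis:
  u_1 = (-1, 0, 2)
  u_2 = (4/5, -3, 2/5)
  u_3 = (-60/49, -20/49, -30/49)

Apply the Gram-Schmidt recurrence
  u_1 = v_1
  u_i = v_i − Σ_{j<i} ((v_i · u_j) / (u_j · u_j)) · u_j.

Step by step this gives:
  u_1 = (-1, 0, 2)
  u_2 = (4/5, -3, 2/5)
  u_3 = (-60/49, -20/49, -30/49)

Orthogonality check:
  u_2 · u_1 = 0 (should be 0)
  u_3 · u_1 = 0 (should be 0)
  u_3 · u_2 = 0 (should be 0)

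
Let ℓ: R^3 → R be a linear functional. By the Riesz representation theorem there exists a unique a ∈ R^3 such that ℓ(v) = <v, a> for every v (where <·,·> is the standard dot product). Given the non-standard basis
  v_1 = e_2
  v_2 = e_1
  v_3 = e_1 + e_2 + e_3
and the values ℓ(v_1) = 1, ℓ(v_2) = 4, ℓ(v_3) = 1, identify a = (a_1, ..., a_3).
a = (4, 1, -4)

Write a = (a_1, ..., a_3) in the standard basis. For each basis vector v_i, ℓ(v_i) = <v_i, a> is a linear equation in the a_j's. Collect the n equations into a matrix system V a = ℓ, where row i of V is v_i (expressed in the standard basis). Since V is invertible (lower-triangular with 1s on the diagonal, up to permutation), solve by back-substitution:
  V =
[[0, 1, 0],
 [1, 0, 0],
 [1, 1, 1]]
  V a = (1, 4, 1)
Solving gives a = (4, 1, -4).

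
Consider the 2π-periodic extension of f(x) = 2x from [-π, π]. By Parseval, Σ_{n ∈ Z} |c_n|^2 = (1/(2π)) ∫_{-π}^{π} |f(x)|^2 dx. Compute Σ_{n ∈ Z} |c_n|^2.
Σ |c_n|^2 = 4π^2/3

Expand and integrate term by term over [-π, π]:
  ∫ (2x)^2 dx = 4·(2π^3/3); ∫ 2·2·(0)·x dx = 0 (odd integrand); ∫ 0^2 dx = 0·2π.
So (1/(2π)) ∫_{-π}^{π} (2x)^2 dx = 4π^2/3 + 0 = 4π^2/3.
Parseval ⇒ Σ |c_n|^2 = 4π^2/3.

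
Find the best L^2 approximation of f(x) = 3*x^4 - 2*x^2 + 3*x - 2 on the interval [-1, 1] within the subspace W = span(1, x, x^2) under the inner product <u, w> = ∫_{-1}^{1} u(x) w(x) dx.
g(x) = 4*x^2/7 + 3*x - 79/35

The best approximation g ∈ W is the orthogonal projection of f onto W. Writing g = a_0 + a_1 x + a_2 x^2, the coefficients solve the normal equations G · a = b where
  G_{ij} = <φ_i, φ_j> and b_i = <f, φ_i>, with φ_0 = 1, φ_1 = x, φ_2 = x^2.
G =
  [2, 0, 2/3]
  [0, 2/3, 0]
  [2/3, 0, 2/5],
b = (-62/15, 2, -134/105).
Solving gives a_0 = -79/35, a_1 = 3, a_2 = 4/7, so
  g(x) = 4*x^2/7 + 3*x - 79/35.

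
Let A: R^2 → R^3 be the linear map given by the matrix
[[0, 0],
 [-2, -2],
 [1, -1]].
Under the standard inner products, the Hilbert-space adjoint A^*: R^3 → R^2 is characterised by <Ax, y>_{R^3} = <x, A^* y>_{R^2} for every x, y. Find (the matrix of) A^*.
A^* = A^T =
[[0, -2, 1],
 [0, -2, -1]]

For real matrices with standard dot products, the defining identity <Ax, y> = <x, A^* y> gives (Ax)^T y = x^T (A^*) y, i.e. x^T A^T y = x^T (A^*) y. Since this holds for all x, y, we must have A^* = A^T. Therefore
A^* =
[[0, -2, 1],
 [0, -2, -1]].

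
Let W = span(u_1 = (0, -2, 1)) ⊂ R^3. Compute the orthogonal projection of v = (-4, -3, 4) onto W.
proj_W(v) = (0, -4, 2)

Set up U = [u_1 | ... | u_1] ∈ R^(3×1). The projector onto W = col(U) is P = U (U^T U)^(-1) U^T.
Compute U^T U =
  [5],
and U^T v = (10).
Solve U^T U · c = U^T v for the coefficients: c = (2). The projection is proj_W(v) = U c.
Check: (v - proj_W(v)) · u_1 = 0  (should be 0).
Result: proj_W(v) = (0, -4, 2).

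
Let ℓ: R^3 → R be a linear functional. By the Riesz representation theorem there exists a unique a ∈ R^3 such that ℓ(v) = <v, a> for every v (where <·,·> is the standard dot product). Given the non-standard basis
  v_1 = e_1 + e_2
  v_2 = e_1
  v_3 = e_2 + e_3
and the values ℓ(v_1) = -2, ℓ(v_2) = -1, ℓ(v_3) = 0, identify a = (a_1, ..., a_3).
a = (-1, -1, 1)

Write a = (a_1, ..., a_3) in the standard basis. For each basis vector v_i, ℓ(v_i) = <v_i, a> is a linear equation in the a_j's. Collect the n equations into a matrix system V a = ℓ, where row i of V is v_i (expressed in the standard basis). Since V is invertible (lower-triangular with 1s on the diagonal, up to permutation), solve by back-substitution:
  V =
[[1, 1, 0],
 [1, 0, 0],
 [0, 1, 1]]
  V a = (-2, -1, 0)
Solving gives a = (-1, -1, 1).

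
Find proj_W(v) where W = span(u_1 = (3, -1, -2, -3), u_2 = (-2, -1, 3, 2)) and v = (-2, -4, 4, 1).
proj_W(v) = (-6/5, -17/5, 23/5, 6/5)

Set up U = [u_1 | ... | u_2] ∈ R^(4×2). The projector onto W = col(U) is P = U (U^T U)^(-1) U^T.
Compute U^T U =
  [23, -17]
  [-17, 18],
and U^T v = (-13, 22).
Solve U^T U · c = U^T v for the coefficients: c = (28/25, 57/25). The projection is proj_W(v) = U c.
Check: (v - proj_W(v)) · u_1 = 0  (should be 0).
Check: (v - proj_W(v)) · u_2 = 0  (should be 0).
Result: proj_W(v) = (-6/5, -17/5, 23/5, 6/5).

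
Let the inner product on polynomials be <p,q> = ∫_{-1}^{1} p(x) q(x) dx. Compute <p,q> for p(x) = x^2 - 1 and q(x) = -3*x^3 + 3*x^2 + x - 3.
<p,q> = 16/5

Expand the product: p(x)·q(x) = -3*x^5 + 3*x^4 + 4*x^3 - 6*x^2 - x + 3.
∫_{-1}^{1} of each monomial x^k gives [2/(k+1) if k even, 0 if k odd]. Integrating term-by-term (or equivalently evaluating the antiderivative F(x) = -x^6/2 + 3*x^5/5 + x^4 - 2*x^3 - x^2/2 + 3*x at the endpoints):
  F(1) − F(−1) = 8/5 − (-8/5) = 16/5.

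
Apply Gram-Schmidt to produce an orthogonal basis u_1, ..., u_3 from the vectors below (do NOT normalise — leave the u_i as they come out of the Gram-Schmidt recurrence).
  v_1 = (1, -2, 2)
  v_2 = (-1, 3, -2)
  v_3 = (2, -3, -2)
Orthogonal basis:
  u_1 = (1, -2, 2)
  u_2 = (2/9, 5/9, 4/9)
  u_3 = (12/5, 0, -6/5)

Apply the Gram-Schmidt recurrence
  u_1 = v_1
  u_i = v_i − Σ_{j<i} ((v_i · u_j) / (u_j · u_j)) · u_j.

Step by step this gives:
  u_1 = (1, -2, 2)
  u_2 = (2/9, 5/9, 4/9)
  u_3 = (12/5, 0, -6/5)

Orthogonality check:
  u_2 · u_1 = 0 (should be 0)
  u_3 · u_1 = 0 (should be 0)
  u_3 · u_2 = 0 (should be 0)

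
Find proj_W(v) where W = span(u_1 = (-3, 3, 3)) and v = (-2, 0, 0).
proj_W(v) = (-2/3, 2/3, 2/3)

Set up U = [u_1 | ... | u_1] ∈ R^(3×1). The projector onto W = col(U) is P = U (U^T U)^(-1) U^T.
Compute U^T U =
  [27],
and U^T v = (6).
Solve U^T U · c = U^T v for the coefficients: c = (2/9). The projection is proj_W(v) = U c.
Check: (v - proj_W(v)) · u_1 = 0  (should be 0).
Result: proj_W(v) = (-2/3, 2/3, 2/3).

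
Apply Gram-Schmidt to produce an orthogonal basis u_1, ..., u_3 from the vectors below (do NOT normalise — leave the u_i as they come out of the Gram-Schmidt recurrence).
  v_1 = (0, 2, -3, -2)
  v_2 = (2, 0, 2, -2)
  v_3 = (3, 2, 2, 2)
Orthogonal basis:
  u_1 = (0, 2, -3, -2)
  u_2 = (2, 4/17, 28/17, -38/17)
  u_3 = (21/10, 13/5, 1/5, 23/10)

Apply the Gram-Schmidt recurrence
  u_1 = v_1
  u_i = v_i − Σ_{j<i} ((v_i · u_j) / (u_j · u_j)) · u_j.

Step by step this gives:
  u_1 = (0, 2, -3, -2)
  u_2 = (2, 4/17, 28/17, -38/17)
  u_3 = (21/10, 13/5, 1/5, 23/10)

Orthogonality check:
  u_2 · u_1 = 0 (should be 0)
  u_3 · u_1 = 0 (should be 0)
  u_3 · u_2 = 0 (should be 0)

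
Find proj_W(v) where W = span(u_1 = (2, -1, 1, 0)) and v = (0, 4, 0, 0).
proj_W(v) = (-4/3, 2/3, -2/3, 0)

Set up U = [u_1 | ... | u_1] ∈ R^(4×1). The projector onto W = col(U) is P = U (U^T U)^(-1) U^T.
Compute U^T U =
  [6],
and U^T v = (-4).
Solve U^T U · c = U^T v for the coefficients: c = (-2/3). The projection is proj_W(v) = U c.
Check: (v - proj_W(v)) · u_1 = 0  (should be 0).
Result: proj_W(v) = (-4/3, 2/3, -2/3, 0).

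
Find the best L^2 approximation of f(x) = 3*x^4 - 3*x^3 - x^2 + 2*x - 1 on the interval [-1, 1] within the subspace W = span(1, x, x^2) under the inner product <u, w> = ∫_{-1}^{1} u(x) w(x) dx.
g(x) = 11*x^2/7 + x/5 - 44/35

The best approximation g ∈ W is the orthogonal projection of f onto W. Writing g = a_0 + a_1 x + a_2 x^2, the coefficients solve the normal equations G · a = b where
  G_{ij} = <φ_i, φ_j> and b_i = <f, φ_i>, with φ_0 = 1, φ_1 = x, φ_2 = x^2.
G =
  [2, 0, 2/3]
  [0, 2/3, 0]
  [2/3, 0, 2/5],
b = (-22/15, 2/15, -22/105).
Solving gives a_0 = -44/35, a_1 = 1/5, a_2 = 11/7, so
  g(x) = 11*x^2/7 + x/5 - 44/35.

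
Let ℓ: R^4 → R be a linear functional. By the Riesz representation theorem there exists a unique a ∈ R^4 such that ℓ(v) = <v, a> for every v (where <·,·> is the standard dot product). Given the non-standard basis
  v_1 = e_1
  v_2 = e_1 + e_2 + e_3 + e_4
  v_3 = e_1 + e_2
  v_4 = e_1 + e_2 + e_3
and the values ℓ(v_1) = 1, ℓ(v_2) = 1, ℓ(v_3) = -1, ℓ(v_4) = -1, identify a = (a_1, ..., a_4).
a = (1, -2, 0, 2)

Write a = (a_1, ..., a_4) in the standard basis. For each basis vector v_i, ℓ(v_i) = <v_i, a> is a linear equation in the a_j's. Collect the n equations into a matrix system V a = ℓ, where row i of V is v_i (expressed in the standard basis). Since V is invertible (lower-triangular with 1s on the diagonal, up to permutation), solve by back-substitution:
  V =
[[1, 0, 0, 0],
 [1, 1, 1, 1],
 [1, 1, 0, 0],
 [1, 1, 1, 0]]
  V a = (1, 1, -1, -1)
Solving gives a = (1, -2, 0, 2).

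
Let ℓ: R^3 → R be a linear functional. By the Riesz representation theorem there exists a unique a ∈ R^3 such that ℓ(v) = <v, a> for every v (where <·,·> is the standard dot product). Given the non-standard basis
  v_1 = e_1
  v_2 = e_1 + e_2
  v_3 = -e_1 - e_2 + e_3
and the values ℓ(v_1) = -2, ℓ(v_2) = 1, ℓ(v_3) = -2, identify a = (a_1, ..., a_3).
a = (-2, 3, -1)

Write a = (a_1, ..., a_3) in the standard basis. For each basis vector v_i, ℓ(v_i) = <v_i, a> is a linear equation in the a_j's. Collect the n equations into a matrix system V a = ℓ, where row i of V is v_i (expressed in the standard basis). Since V is invertible (lower-triangular with 1s on the diagonal, up to permutation), solve by back-substitution:
  V =
[[1, 0, 0],
 [1, 1, 0],
 [-1, -1, 1]]
  V a = (-2, 1, -2)
Solving gives a = (-2, 3, -1).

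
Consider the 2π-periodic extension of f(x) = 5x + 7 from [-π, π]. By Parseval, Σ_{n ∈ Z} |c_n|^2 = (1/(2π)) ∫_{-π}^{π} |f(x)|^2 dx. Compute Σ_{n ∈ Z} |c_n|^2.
Σ |c_n|^2 = 25π^2/3 + 49

Expand and integrate term by term over [-π, π]:
  ∫ (5x)^2 dx = 25·(2π^3/3); ∫ 2·5·(7)·x dx = 0 (odd integrand); ∫ 7^2 dx = 49·2π.
So (1/(2π)) ∫_{-π}^{π} (5x + 7)^2 dx = 25π^2/3 + 49 = 25π^2/3 + 49.
Parseval ⇒ Σ |c_n|^2 = 25π^2/3 + 49.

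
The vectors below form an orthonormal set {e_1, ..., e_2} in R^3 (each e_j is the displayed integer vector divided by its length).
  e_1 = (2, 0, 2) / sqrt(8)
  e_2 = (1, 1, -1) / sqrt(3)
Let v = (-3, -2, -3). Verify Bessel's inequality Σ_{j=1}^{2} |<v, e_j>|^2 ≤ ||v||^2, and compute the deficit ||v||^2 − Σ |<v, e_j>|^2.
Σ |<v, e_j>|^2 = 58/3; ||v||^2 = 22; deficit = 8/3

Write each e_j = u_j / sqrt(<u_j, u_j>) where u_j is the displayed integer vector. Then <v, e_j> = <v, u_j> / sqrt(<u_j, u_j>), so |<v, e_j>|^2 = <v, u_j>^2 / <u_j, u_j>.
Coefficients: <v, e_1> = -12/sqrt(8), <v, e_2> = -2/sqrt(3).
Square and sum: Σ |<v, e_j>|^2 = 58/3.
Compute ||v||^2 = v·v = 22.
Deficit = 22 − 58/3 = 8/3 ≥ 0, confirming Bessel's inequality. (The deficit equals ||v − Σ <v,e_j> e_j||^2, the squared distance from v to span{e_j}.)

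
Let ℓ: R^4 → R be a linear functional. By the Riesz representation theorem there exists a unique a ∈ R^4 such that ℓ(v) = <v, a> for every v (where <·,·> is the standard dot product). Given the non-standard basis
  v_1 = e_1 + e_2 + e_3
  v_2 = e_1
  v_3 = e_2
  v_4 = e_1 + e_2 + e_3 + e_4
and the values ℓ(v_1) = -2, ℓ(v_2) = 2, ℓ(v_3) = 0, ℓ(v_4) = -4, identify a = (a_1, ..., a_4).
a = (2, 0, -4, -2)

Write a = (a_1, ..., a_4) in the standard basis. For each basis vector v_i, ℓ(v_i) = <v_i, a> is a linear equation in the a_j's. Collect the n equations into a matrix system V a = ℓ, where row i of V is v_i (expressed in the standard basis). Since V is invertible (lower-triangular with 1s on the diagonal, up to permutation), solve by back-substitution:
  V =
[[1, 1, 1, 0],
 [1, 0, 0, 0],
 [0, 1, 0, 0],
 [1, 1, 1, 1]]
  V a = (-2, 2, 0, -4)
Solving gives a = (2, 0, -4, -2).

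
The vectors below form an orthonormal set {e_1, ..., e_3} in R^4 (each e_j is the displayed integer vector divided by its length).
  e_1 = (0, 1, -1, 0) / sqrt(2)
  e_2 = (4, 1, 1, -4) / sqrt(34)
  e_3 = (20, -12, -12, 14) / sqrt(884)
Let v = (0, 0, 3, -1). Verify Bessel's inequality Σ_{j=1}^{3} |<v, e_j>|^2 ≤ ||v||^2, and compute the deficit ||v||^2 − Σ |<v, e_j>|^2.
Σ |<v, e_j>|^2 = 114/13; ||v||^2 = 10; deficit = 16/13

Write each e_j = u_j / sqrt(<u_j, u_j>) where u_j is the displayed integer vector. Then <v, e_j> = <v, u_j> / sqrt(<u_j, u_j>), so |<v, e_j>|^2 = <v, u_j>^2 / <u_j, u_j>.
Coefficients: <v, e_1> = -3/sqrt(2), <v, e_2> = 7/sqrt(34), <v, e_3> = -50/sqrt(884).
Square and sum: Σ |<v, e_j>|^2 = 114/13.
Compute ||v||^2 = v·v = 10.
Deficit = 10 − 114/13 = 16/13 ≥ 0, confirming Bessel's inequality. (The deficit equals ||v − Σ <v,e_j> e_j||^2, the squared distance from v to span{e_j}.)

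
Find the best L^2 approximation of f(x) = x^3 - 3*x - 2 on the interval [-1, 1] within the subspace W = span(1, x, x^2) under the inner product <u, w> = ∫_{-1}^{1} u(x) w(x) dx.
g(x) = -12*x/5 - 2

The best approximation g ∈ W is the orthogonal projection of f onto W. Writing g = a_0 + a_1 x + a_2 x^2, the coefficients solve the normal equations G · a = b where
  G_{ij} = <φ_i, φ_j> and b_i = <f, φ_i>, with φ_0 = 1, φ_1 = x, φ_2 = x^2.
G =
  [2, 0, 2/3]
  [0, 2/3, 0]
  [2/3, 0, 2/5],
b = (-4, -8/5, -4/3).
Solving gives a_0 = -2, a_1 = -12/5, a_2 = 0, so
  g(x) = -12*x/5 - 2.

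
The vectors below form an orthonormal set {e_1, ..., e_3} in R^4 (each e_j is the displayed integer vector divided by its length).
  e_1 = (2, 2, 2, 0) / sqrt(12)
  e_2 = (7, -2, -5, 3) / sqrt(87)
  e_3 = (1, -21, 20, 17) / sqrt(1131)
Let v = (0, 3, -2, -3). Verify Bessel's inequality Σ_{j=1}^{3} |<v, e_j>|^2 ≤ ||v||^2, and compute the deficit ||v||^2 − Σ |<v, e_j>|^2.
Σ |<v, e_j>|^2 = 842/39; ||v||^2 = 22; deficit = 16/39

Write each e_j = u_j / sqrt(<u_j, u_j>) where u_j is the displayed integer vector. Then <v, e_j> = <v, u_j> / sqrt(<u_j, u_j>), so |<v, e_j>|^2 = <v, u_j>^2 / <u_j, u_j>.
Coefficients: <v, e_1> = 2/sqrt(12), <v, e_2> = -5/sqrt(87), <v, e_3> = -154/sqrt(1131).
Square and sum: Σ |<v, e_j>|^2 = 842/39.
Compute ||v||^2 = v·v = 22.
Deficit = 22 − 842/39 = 16/39 ≥ 0, confirming Bessel's inequality. (The deficit equals ||v − Σ <v,e_j> e_j||^2, the squared distance from v to span{e_j}.)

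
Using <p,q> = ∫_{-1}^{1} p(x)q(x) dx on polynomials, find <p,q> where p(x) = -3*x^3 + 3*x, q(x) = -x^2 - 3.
<p,q> = 0

Expand the product: p(x)·q(x) = 3*x^5 + 6*x^3 - 9*x.
∫_{-1}^{1} of each monomial x^k gives [2/(k+1) if k even, 0 if k odd]. Integrating term-by-term (or equivalently evaluating the antiderivative F(x) = x^6/2 + 3*x^4/2 - 9*x^2/2 at the endpoints):
  F(1) − F(−1) = -5/2 − (-5/2) = 0.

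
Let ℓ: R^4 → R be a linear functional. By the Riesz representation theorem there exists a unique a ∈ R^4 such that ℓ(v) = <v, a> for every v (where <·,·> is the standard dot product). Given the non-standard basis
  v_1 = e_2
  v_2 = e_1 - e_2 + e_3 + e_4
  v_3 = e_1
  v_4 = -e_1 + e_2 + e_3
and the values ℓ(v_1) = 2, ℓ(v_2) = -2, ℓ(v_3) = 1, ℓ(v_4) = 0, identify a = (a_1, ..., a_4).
a = (1, 2, -1, 0)

Write a = (a_1, ..., a_4) in the standard basis. For each basis vector v_i, ℓ(v_i) = <v_i, a> is a linear equation in the a_j's. Collect the n equations into a matrix system V a = ℓ, where row i of V is v_i (expressed in the standard basis). Since V is invertible (lower-triangular with 1s on the diagonal, up to permutation), solve by back-substitution:
  V =
[[0, 1, 0, 0],
 [1, -1, 1, 1],
 [1, 0, 0, 0],
 [-1, 1, 1, 0]]
  V a = (2, -2, 1, 0)
Solving gives a = (1, 2, -1, 0).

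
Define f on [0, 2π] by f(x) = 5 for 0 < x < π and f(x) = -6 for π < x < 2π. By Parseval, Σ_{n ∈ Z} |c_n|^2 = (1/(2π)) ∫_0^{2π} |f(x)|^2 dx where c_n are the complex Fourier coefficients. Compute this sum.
Σ |c_n|^2 = 61/2

Parseval equates the L^2 energy of f (normalised by 1/(2π)) with the ℓ^2 sum of its Fourier coefficients: (1/(2π)) ∫_0^{2π} |f|^2 = Σ |c_n|^2.
Compute the left side: (1/(2π)) [∫_0^π 5^2 dx + ∫_π^{2π} (-6)^2 dx] = (1/(2π)) · (25π + 36π) = (25 + 36)/2 = 61/2.
So Σ_{n ∈ Z} |c_n|^2 = 61/2.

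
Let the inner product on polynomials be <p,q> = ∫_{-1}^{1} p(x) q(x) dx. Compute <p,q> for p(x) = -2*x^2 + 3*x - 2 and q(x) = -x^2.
<p,q> = 32/15

Expand the product: p(x)·q(x) = 2*x^4 - 3*x^3 + 2*x^2.
∫_{-1}^{1} of each monomial x^k gives [2/(k+1) if k even, 0 if k odd]. Integrating term-by-term (or equivalently evaluating the antiderivative F(x) = 2*x^5/5 - 3*x^4/4 + 2*x^3/3 at the endpoints):
  F(1) − F(−1) = 19/60 − (-109/60) = 32/15.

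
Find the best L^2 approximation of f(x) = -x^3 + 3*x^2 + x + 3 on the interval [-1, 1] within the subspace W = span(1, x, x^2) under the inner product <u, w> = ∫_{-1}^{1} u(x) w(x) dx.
g(x) = 3*x^2 + 2*x/5 + 3

The best approximation g ∈ W is the orthogonal projection of f onto W. Writing g = a_0 + a_1 x + a_2 x^2, the coefficients solve the normal equations G · a = b where
  G_{ij} = <φ_i, φ_j> and b_i = <f, φ_i>, with φ_0 = 1, φ_1 = x, φ_2 = x^2.
G =
  [2, 0, 2/3]
  [0, 2/3, 0]
  [2/3, 0, 2/5],
b = (8, 4/15, 16/5).
Solving gives a_0 = 3, a_1 = 2/5, a_2 = 3, so
  g(x) = 3*x^2 + 2*x/5 + 3.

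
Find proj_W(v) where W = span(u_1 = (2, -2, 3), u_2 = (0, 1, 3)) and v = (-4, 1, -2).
proj_W(v) = (-250/121, 277/121, -294/121)

Set up U = [u_1 | ... | u_2] ∈ R^(3×2). The projector onto W = col(U) is P = U (U^T U)^(-1) U^T.
Compute U^T U =
  [17, 7]
  [7, 10],
and U^T v = (-16, -5).
Solve U^T U · c = U^T v for the coefficients: c = (-125/121, 27/121). The projection is proj_W(v) = U c.
Check: (v - proj_W(v)) · u_1 = 0  (should be 0).
Check: (v - proj_W(v)) · u_2 = 0  (should be 0).
Result: proj_W(v) = (-250/121, 277/121, -294/121).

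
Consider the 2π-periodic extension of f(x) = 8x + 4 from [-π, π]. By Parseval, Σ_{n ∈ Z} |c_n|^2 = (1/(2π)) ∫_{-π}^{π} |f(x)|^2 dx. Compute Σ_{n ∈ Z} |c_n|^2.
Σ |c_n|^2 = 64π^2/3 + 16

Expand and integrate term by term over [-π, π]:
  ∫ (8x)^2 dx = 64·(2π^3/3); ∫ 2·8·(4)·x dx = 0 (odd integrand); ∫ 4^2 dx = 16·2π.
So (1/(2π)) ∫_{-π}^{π} (8x + 4)^2 dx = 64π^2/3 + 16 = 64π^2/3 + 16.
Parseval ⇒ Σ |c_n|^2 = 64π^2/3 + 16.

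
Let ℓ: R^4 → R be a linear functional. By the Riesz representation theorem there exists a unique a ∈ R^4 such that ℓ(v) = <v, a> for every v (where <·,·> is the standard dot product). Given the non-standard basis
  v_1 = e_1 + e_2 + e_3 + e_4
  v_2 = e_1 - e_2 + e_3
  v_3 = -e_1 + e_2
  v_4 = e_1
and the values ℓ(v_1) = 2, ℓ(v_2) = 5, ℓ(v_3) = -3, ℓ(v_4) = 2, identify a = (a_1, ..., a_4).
a = (2, -1, 2, -1)

Write a = (a_1, ..., a_4) in the standard basis. For each basis vector v_i, ℓ(v_i) = <v_i, a> is a linear equation in the a_j's. Collect the n equations into a matrix system V a = ℓ, where row i of V is v_i (expressed in the standard basis). Since V is invertible (lower-triangular with 1s on the diagonal, up to permutation), solve by back-substitution:
  V =
[[1, 1, 1, 1],
 [1, -1, 1, 0],
 [-1, 1, 0, 0],
 [1, 0, 0, 0]]
  V a = (2, 5, -3, 2)
Solving gives a = (2, -1, 2, -1).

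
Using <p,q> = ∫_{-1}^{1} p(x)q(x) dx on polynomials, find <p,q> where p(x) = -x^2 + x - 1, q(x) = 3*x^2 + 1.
<p,q> = -88/15

Expand the product: p(x)·q(x) = -3*x^4 + 3*x^3 - 4*x^2 + x - 1.
∫_{-1}^{1} of each monomial x^k gives [2/(k+1) if k even, 0 if k odd]. Integrating term-by-term (or equivalently evaluating the antiderivative F(x) = -3*x^5/5 + 3*x^4/4 - 4*x^3/3 + x^2/2 - x at the endpoints):
  F(1) − F(−1) = -101/60 − (251/60) = -88/15.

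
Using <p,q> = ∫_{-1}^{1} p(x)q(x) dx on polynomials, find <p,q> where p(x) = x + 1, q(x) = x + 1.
<p,q> = 8/3

Expand the product: p(x)·q(x) = x^2 + 2*x + 1.
∫_{-1}^{1} of each monomial x^k gives [2/(k+1) if k even, 0 if k odd]. Integrating term-by-term (or equivalently evaluating the antiderivative F(x) = x^3/3 + x^2 + x at the endpoints):
  F(1) − F(−1) = 7/3 − (-1/3) = 8/3.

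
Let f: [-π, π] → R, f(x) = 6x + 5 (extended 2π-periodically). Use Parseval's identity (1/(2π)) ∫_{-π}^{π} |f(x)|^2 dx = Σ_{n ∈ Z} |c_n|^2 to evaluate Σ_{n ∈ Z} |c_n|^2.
Σ |c_n|^2 = 12π^2 + 25

Expand and integrate term by term over [-π, π]:
  ∫ (6x)^2 dx = 36·(2π^3/3); ∫ 2·6·(5)·x dx = 0 (odd integrand); ∫ 5^2 dx = 25·2π.
So (1/(2π)) ∫_{-π}^{π} (6x + 5)^2 dx = 36π^2/3 + 25 = 12π^2 + 25.
Parseval ⇒ Σ |c_n|^2 = 12π^2 + 25.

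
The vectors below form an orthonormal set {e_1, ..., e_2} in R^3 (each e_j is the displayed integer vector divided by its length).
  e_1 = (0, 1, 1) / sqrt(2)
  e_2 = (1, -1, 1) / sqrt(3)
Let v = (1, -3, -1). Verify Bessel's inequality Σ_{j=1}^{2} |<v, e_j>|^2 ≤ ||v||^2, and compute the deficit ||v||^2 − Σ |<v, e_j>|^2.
Σ |<v, e_j>|^2 = 11; ||v||^2 = 11; deficit = 0

Write each e_j = u_j / sqrt(<u_j, u_j>) where u_j is the displayed integer vector. Then <v, e_j> = <v, u_j> / sqrt(<u_j, u_j>), so |<v, e_j>|^2 = <v, u_j>^2 / <u_j, u_j>.
Coefficients: <v, e_1> = -4/sqrt(2), <v, e_2> = 3/sqrt(3).
Square and sum: Σ |<v, e_j>|^2 = 11.
Compute ||v||^2 = v·v = 11.
Deficit = 11 − 11 = 0 ≥ 0, confirming Bessel's inequality. (The deficit equals ||v − Σ <v,e_j> e_j||^2, the squared distance from v to span{e_j}.)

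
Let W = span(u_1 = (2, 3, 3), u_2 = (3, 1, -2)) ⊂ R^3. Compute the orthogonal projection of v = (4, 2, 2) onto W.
proj_W(v) = (980/299, 70/23, 430/299)

Set up U = [u_1 | ... | u_2] ∈ R^(3×2). The projector onto W = col(U) is P = U (U^T U)^(-1) U^T.
Compute U^T U =
  [22, 3]
  [3, 14],
and U^T v = (20, 10).
Solve U^T U · c = U^T v for the coefficients: c = (250/299, 160/299). The projection is proj_W(v) = U c.
Check: (v - proj_W(v)) · u_1 = 0  (should be 0).
Check: (v - proj_W(v)) · u_2 = 0  (should be 0).
Result: proj_W(v) = (980/299, 70/23, 430/299).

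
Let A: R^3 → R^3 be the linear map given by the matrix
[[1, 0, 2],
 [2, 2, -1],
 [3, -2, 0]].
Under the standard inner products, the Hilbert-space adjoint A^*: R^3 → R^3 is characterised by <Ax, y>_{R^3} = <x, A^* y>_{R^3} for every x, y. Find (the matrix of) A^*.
A^* = A^T =
[[1, 2, 3],
 [0, 2, -2],
 [2, -1, 0]]

For real matrices with standard dot products, the defining identity <Ax, y> = <x, A^* y> gives (Ax)^T y = x^T (A^*) y, i.e. x^T A^T y = x^T (A^*) y. Since this holds for all x, y, we must have A^* = A^T. Therefore
A^* =
[[1, 2, 3],
 [0, 2, -2],
 [2, -1, 0]].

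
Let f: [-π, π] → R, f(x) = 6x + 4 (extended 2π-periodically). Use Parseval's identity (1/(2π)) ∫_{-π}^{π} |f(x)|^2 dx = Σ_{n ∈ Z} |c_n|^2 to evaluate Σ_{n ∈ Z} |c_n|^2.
Σ |c_n|^2 = 12π^2 + 16

Expand and integrate term by term over [-π, π]:
  ∫ (6x)^2 dx = 36·(2π^3/3); ∫ 2·6·(4)·x dx = 0 (odd integrand); ∫ 4^2 dx = 16·2π.
So (1/(2π)) ∫_{-π}^{π} (6x + 4)^2 dx = 36π^2/3 + 16 = 12π^2 + 16.
Parseval ⇒ Σ |c_n|^2 = 12π^2 + 16.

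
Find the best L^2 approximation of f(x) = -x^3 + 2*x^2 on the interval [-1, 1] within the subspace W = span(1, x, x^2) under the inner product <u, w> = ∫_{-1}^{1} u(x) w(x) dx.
g(x) = 2*x^2 - 3*x/5

The best approximation g ∈ W is the orthogonal projection of f onto W. Writing g = a_0 + a_1 x + a_2 x^2, the coefficients solve the normal equations G · a = b where
  G_{ij} = <φ_i, φ_j> and b_i = <f, φ_i>, with φ_0 = 1, φ_1 = x, φ_2 = x^2.
G =
  [2, 0, 2/3]
  [0, 2/3, 0]
  [2/3, 0, 2/5],
b = (4/3, -2/5, 4/5).
Solving gives a_0 = 0, a_1 = -3/5, a_2 = 2, so
  g(x) = 2*x^2 - 3*x/5.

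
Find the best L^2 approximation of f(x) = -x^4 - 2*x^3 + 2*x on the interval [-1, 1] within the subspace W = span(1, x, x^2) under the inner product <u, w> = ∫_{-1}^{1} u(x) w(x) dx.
g(x) = -6*x^2/7 + 4*x/5 + 3/35

The best approximation g ∈ W is the orthogonal projection of f onto W. Writing g = a_0 + a_1 x + a_2 x^2, the coefficients solve the normal equations G · a = b where
  G_{ij} = <φ_i, φ_j> and b_i = <f, φ_i>, with φ_0 = 1, φ_1 = x, φ_2 = x^2.
G =
  [2, 0, 2/3]
  [0, 2/3, 0]
  [2/3, 0, 2/5],
b = (-2/5, 8/15, -2/7).
Solving gives a_0 = 3/35, a_1 = 4/5, a_2 = -6/7, so
  g(x) = -6*x^2/7 + 4*x/5 + 3/35.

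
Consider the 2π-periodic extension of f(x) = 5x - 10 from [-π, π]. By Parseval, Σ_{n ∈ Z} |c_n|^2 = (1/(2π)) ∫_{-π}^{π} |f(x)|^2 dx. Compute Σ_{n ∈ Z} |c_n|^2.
Σ |c_n|^2 = 25π^2/3 + 100

Expand and integrate term by term over [-π, π]:
  ∫ (5x)^2 dx = 25·(2π^3/3); ∫ 2·5·(-10)·x dx = 0 (odd integrand); ∫ (-10)^2 dx = 100·2π.
So (1/(2π)) ∫_{-π}^{π} (5x - 10)^2 dx = 25π^2/3 + 100 = 25π^2/3 + 100.
Parseval ⇒ Σ |c_n|^2 = 25π^2/3 + 100.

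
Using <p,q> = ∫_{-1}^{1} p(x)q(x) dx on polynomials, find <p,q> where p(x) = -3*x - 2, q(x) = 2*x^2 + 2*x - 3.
<p,q> = 16/3

Expand the product: p(x)·q(x) = -6*x^3 - 10*x^2 + 5*x + 6.
∫_{-1}^{1} of each monomial x^k gives [2/(k+1) if k even, 0 if k odd]. Integrating term-by-term (or equivalently evaluating the antiderivative F(x) = -3*x^4/2 - 10*x^3/3 + 5*x^2/2 + 6*x at the endpoints):
  F(1) − F(−1) = 11/3 − (-5/3) = 16/3.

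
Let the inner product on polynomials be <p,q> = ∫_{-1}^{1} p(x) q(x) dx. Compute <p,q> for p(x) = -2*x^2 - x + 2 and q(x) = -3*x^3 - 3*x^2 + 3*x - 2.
<p,q> = -116/15

Expand the product: p(x)·q(x) = 6*x^5 + 9*x^4 - 9*x^3 - 5*x^2 + 8*x - 4.
∫_{-1}^{1} of each monomial x^k gives [2/(k+1) if k even, 0 if k odd]. Integrating term-by-term (or equivalently evaluating the antiderivative F(x) = x^6 + 9*x^5/5 - 9*x^4/4 - 5*x^3/3 + 4*x^2 - 4*x at the endpoints):
  F(1) − F(−1) = -67/60 − (397/60) = -116/15.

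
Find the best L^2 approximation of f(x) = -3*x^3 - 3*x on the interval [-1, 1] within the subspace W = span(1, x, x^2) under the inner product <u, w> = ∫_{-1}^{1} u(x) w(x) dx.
g(x) = -24*x/5

The best approximation g ∈ W is the orthogonal projection of f onto W. Writing g = a_0 + a_1 x + a_2 x^2, the coefficients solve the normal equations G · a = b where
  G_{ij} = <φ_i, φ_j> and b_i = <f, φ_i>, with φ_0 = 1, φ_1 = x, φ_2 = x^2.
G =
  [2, 0, 2/3]
  [0, 2/3, 0]
  [2/3, 0, 2/5],
b = (0, -16/5, 0).
Solving gives a_0 = 0, a_1 = -24/5, a_2 = 0, so
  g(x) = -24*x/5.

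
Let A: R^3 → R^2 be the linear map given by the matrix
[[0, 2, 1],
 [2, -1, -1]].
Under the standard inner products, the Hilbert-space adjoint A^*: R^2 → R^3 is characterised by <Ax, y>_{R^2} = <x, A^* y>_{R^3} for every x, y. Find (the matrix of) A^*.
A^* = A^T =
[[0, 2],
 [2, -1],
 [1, -1]]

For real matrices with standard dot products, the defining identity <Ax, y> = <x, A^* y> gives (Ax)^T y = x^T (A^*) y, i.e. x^T A^T y = x^T (A^*) y. Since this holds for all x, y, we must have A^* = A^T. Therefore
A^* =
[[0, 2],
 [2, -1],
 [1, -1]].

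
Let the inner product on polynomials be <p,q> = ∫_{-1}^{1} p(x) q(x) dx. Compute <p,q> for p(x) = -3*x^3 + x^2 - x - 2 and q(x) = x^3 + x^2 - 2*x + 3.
<p,q> = -296/35

Expand the product: p(x)·q(x) = -3*x^6 - 2*x^5 + 6*x^4 - 14*x^3 + 3*x^2 + x - 6.
∫_{-1}^{1} of each monomial x^k gives [2/(k+1) if k even, 0 if k odd]. Integrating term-by-term (or equivalently evaluating the antiderivative F(x) = -3*x^7/7 - x^6/3 + 6*x^5/5 - 7*x^4/2 + x^3 + x^2/2 - 6*x at the endpoints):
  F(1) − F(−1) = -794/105 − (94/105) = -296/35.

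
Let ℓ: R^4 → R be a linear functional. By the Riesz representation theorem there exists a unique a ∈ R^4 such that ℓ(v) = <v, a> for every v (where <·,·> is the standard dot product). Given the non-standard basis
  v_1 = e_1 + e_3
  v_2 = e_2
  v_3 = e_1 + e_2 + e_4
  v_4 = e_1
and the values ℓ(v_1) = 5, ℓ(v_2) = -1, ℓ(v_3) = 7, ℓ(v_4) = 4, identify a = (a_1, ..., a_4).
a = (4, -1, 1, 4)

Write a = (a_1, ..., a_4) in the standard basis. For each basis vector v_i, ℓ(v_i) = <v_i, a> is a linear equation in the a_j's. Collect the n equations into a matrix system V a = ℓ, where row i of V is v_i (expressed in the standard basis). Since V is invertible (lower-triangular with 1s on the diagonal, up to permutation), solve by back-substitution:
  V =
[[1, 0, 1, 0],
 [0, 1, 0, 0],
 [1, 1, 0, 1],
 [1, 0, 0, 0]]
  V a = (5, -1, 7, 4)
Solving gives a = (4, -1, 1, 4).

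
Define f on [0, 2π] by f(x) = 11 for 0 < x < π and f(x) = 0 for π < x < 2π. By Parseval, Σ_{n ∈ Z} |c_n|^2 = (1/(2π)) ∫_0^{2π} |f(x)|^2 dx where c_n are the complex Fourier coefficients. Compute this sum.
Σ |c_n|^2 = 121/2

Parseval equates the L^2 energy of f (normalised by 1/(2π)) with the ℓ^2 sum of its Fourier coefficients: (1/(2π)) ∫_0^{2π} |f|^2 = Σ |c_n|^2.
Compute the left side: (1/(2π)) [∫_0^π 11^2 dx + ∫_π^{2π} 0^2 dx] = (1/(2π)) · (121π + 0π) = (121 + 0)/2 = 121/2.
So Σ_{n ∈ Z} |c_n|^2 = 121/2.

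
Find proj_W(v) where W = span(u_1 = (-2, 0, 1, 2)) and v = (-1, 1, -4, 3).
proj_W(v) = (-8/9, 0, 4/9, 8/9)

Set up U = [u_1 | ... | u_1] ∈ R^(4×1). The projector onto W = col(U) is P = U (U^T U)^(-1) U^T.
Compute U^T U =
  [9],
and U^T v = (4).
Solve U^T U · c = U^T v for the coefficients: c = (4/9). The projection is proj_W(v) = U c.
Check: (v - proj_W(v)) · u_1 = 0  (should be 0).
Result: proj_W(v) = (-8/9, 0, 4/9, 8/9).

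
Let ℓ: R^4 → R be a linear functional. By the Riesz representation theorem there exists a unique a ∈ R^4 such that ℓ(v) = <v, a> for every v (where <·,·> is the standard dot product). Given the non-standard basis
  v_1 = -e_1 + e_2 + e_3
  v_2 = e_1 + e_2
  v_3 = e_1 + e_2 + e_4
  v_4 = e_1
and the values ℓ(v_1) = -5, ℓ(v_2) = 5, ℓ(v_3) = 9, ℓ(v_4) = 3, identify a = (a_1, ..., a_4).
a = (3, 2, -4, 4)

Write a = (a_1, ..., a_4) in the standard basis. For each basis vector v_i, ℓ(v_i) = <v_i, a> is a linear equation in the a_j's. Collect the n equations into a matrix system V a = ℓ, where row i of V is v_i (expressed in the standard basis). Since V is invertible (lower-triangular with 1s on the diagonal, up to permutation), solve by back-substitution:
  V =
[[-1, 1, 1, 0],
 [1, 1, 0, 0],
 [1, 1, 0, 1],
 [1, 0, 0, 0]]
  V a = (-5, 5, 9, 3)
Solving gives a = (3, 2, -4, 4).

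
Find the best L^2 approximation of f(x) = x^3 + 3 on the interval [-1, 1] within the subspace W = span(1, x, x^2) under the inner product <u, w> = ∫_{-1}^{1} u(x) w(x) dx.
g(x) = 3*x/5 + 3

The best approximation g ∈ W is the orthogonal projection of f onto W. Writing g = a_0 + a_1 x + a_2 x^2, the coefficients solve the normal equations G · a = b where
  G_{ij} = <φ_i, φ_j> and b_i = <f, φ_i>, with φ_0 = 1, φ_1 = x, φ_2 = x^2.
G =
  [2, 0, 2/3]
  [0, 2/3, 0]
  [2/3, 0, 2/5],
b = (6, 2/5, 2).
Solving gives a_0 = 3, a_1 = 3/5, a_2 = 0, so
  g(x) = 3*x/5 + 3.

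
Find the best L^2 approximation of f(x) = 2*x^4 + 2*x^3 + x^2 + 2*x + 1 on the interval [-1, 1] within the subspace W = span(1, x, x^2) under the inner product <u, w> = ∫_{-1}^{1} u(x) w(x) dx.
g(x) = 19*x^2/7 + 16*x/5 + 29/35

The best approximation g ∈ W is the orthogonal projection of f onto W. Writing g = a_0 + a_1 x + a_2 x^2, the coefficients solve the normal equations G · a = b where
  G_{ij} = <φ_i, φ_j> and b_i = <f, φ_i>, with φ_0 = 1, φ_1 = x, φ_2 = x^2.
G =
  [2, 0, 2/3]
  [0, 2/3, 0]
  [2/3, 0, 2/5],
b = (52/15, 32/15, 172/105).
Solving gives a_0 = 29/35, a_1 = 16/5, a_2 = 19/7, so
  g(x) = 19*x^2/7 + 16*x/5 + 29/35.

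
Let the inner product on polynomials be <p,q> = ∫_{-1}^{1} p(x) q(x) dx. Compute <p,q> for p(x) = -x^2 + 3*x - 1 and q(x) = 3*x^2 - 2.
<p,q> = 32/15

Expand the product: p(x)·q(x) = -3*x^4 + 9*x^3 - x^2 - 6*x + 2.
∫_{-1}^{1} of each monomial x^k gives [2/(k+1) if k even, 0 if k odd]. Integrating term-by-term (or equivalently evaluating the antiderivative F(x) = -3*x^5/5 + 9*x^4/4 - x^3/3 - 3*x^2 + 2*x at the endpoints):
  F(1) − F(−1) = 19/60 − (-109/60) = 32/15.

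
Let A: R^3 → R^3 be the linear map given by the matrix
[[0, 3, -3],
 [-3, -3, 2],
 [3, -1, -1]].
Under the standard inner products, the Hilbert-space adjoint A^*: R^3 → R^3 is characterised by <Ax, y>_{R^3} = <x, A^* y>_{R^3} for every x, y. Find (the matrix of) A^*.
A^* = A^T =
[[0, -3, 3],
 [3, -3, -1],
 [-3, 2, -1]]

For real matrices with standard dot products, the defining identity <Ax, y> = <x, A^* y> gives (Ax)^T y = x^T (A^*) y, i.e. x^T A^T y = x^T (A^*) y. Since this holds for all x, y, we must have A^* = A^T. Therefore
A^* =
[[0, -3, 3],
 [3, -3, -1],
 [-3, 2, -1]].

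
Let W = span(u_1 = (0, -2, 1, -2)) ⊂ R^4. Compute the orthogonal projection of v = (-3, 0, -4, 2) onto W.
proj_W(v) = (0, 16/9, -8/9, 16/9)

Set up U = [u_1 | ... | u_1] ∈ R^(4×1). The projector onto W = col(U) is P = U (U^T U)^(-1) U^T.
Compute U^T U =
  [9],
and U^T v = (-8).
Solve U^T U · c = U^T v for the coefficients: c = (-8/9). The projection is proj_W(v) = U c.
Check: (v - proj_W(v)) · u_1 = 0  (should be 0).
Result: proj_W(v) = (0, 16/9, -8/9, 16/9).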